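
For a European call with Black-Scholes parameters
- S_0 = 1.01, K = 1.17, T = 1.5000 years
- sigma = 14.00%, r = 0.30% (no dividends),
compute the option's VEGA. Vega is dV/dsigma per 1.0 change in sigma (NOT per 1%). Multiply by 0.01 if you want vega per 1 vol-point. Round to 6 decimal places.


d1 = -0.7456562759; d2 = -0.9171205579
phi(d1) = 0.3021172252; exp(-qT) = 1.0000000000; exp(-rT) = 0.9955101098
Vega = S * exp(-qT) * phi(d1) * sqrt(T) = 1.0100 * 1.0000000000 * 0.3021172252 * 1.2247448714 = 0.373717

Answer: Vega = 0.373717


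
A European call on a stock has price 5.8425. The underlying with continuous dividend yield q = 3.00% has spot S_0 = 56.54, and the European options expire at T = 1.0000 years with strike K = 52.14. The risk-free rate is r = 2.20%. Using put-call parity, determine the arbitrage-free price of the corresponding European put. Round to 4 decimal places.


Put-call parity: C - P = S_0 * exp(-qT) - K * exp(-rT).
S_0 * exp(-qT) = 56.5400 * 0.97044553 = 54.86899047
K * exp(-rT) = 52.1400 * 0.97824024 = 51.00544586
P = C - S*exp(-qT) + K*exp(-rT)
P = 5.8425 - 54.86899047 + 51.00544586 = 1.9790

Answer: Put price = 1.9790


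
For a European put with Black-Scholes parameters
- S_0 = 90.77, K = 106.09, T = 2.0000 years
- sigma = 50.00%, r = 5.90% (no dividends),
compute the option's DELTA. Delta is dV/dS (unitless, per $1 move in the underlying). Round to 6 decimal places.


Answer: Delta = -0.382138

Derivation:
d1 = 0.2998713203; d2 = -0.4072354609
phi(d1) = 0.3814025356; exp(-qT) = 1.0000000000; exp(-rT) = 0.8886960526
N(-d1) = 0.3821376556
Delta = -exp(-qT) * N(-d1) = -1.0000000000 * 0.3821376556 = -0.382138


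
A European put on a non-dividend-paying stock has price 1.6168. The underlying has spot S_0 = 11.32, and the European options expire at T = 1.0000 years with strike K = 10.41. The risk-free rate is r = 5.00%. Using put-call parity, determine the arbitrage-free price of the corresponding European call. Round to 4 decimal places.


Answer: Call price = 3.0345

Derivation:
Put-call parity: C - P = S_0 * exp(-qT) - K * exp(-rT).
S_0 * exp(-qT) = 11.3200 * 1.00000000 = 11.32000000
K * exp(-rT) = 10.4100 * 0.95122942 = 9.90229831
C = P + S*exp(-qT) - K*exp(-rT)
C = 1.6168 + 11.32000000 - 9.90229831 = 3.0345


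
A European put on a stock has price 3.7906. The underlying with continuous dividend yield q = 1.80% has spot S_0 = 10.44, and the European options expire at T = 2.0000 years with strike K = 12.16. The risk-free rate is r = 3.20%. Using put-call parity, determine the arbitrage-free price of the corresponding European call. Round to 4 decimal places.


Put-call parity: C - P = S_0 * exp(-qT) - K * exp(-rT).
S_0 * exp(-qT) = 10.4400 * 0.96464029 = 10.07084466
K * exp(-rT) = 12.1600 * 0.93800500 = 11.40614079
C = P + S*exp(-qT) - K*exp(-rT)
C = 3.7906 + 10.07084466 - 11.40614079 = 2.4553

Answer: Call price = 2.4553


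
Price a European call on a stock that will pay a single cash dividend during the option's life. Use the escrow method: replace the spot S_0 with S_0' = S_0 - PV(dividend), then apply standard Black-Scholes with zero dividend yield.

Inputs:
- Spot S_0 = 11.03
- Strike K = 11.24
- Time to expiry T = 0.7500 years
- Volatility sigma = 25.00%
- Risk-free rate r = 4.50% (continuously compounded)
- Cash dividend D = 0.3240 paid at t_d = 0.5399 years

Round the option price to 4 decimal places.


Answer: Price = 0.8556

Derivation:
PV(D) = D * exp(-r * t_d) = 0.3240 * 0.97599726 = 0.31622311
S_0' = S_0 - PV(D) = 11.0300 - 0.31622311 = 10.71377689
d1 = (ln(S_0'/K) + (r + sigma^2/2)*T) / (sigma*sqrt(T)) = 0.04267371
d2 = d1 - sigma*sqrt(T) = -0.17383264
exp(-rT) = 0.96681318
N(d1) = 0.51701918; N(d2) = 0.43099849
C = S_0' * N(d1) - K * exp(-rT) * N(d2) = 10.71377689 * 0.51701918 - 11.2400 * 0.96681318 * 0.43099849 = 0.8556


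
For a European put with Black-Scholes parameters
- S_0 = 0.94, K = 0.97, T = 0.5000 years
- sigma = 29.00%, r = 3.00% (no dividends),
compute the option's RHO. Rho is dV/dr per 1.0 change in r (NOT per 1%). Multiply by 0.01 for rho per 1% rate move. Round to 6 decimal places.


d1 = 0.0224752855; d2 = -0.1825856811
phi(d1) = 0.3988415326; exp(-qT) = 1.0000000000; exp(-rT) = 0.9851119396
N(-d2) = 0.5724384398
Rho = -K*T*exp(-rT)*N(-d2) = -0.9700 * 0.5000 * 0.9851119396 * 0.5724384398 = -0.273499

Answer: Rho = -0.273499


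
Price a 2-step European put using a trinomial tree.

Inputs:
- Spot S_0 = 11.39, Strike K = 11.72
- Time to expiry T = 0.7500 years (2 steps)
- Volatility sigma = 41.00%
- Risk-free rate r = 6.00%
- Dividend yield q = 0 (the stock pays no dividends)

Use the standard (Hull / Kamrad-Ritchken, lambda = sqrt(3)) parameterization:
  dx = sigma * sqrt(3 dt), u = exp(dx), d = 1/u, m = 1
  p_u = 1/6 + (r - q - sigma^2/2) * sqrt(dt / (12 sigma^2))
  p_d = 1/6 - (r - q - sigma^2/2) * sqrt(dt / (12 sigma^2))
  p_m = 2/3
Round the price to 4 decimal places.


Answer: Price = V(0,0) = 1.3467

Derivation:
dt = T/N = 0.375000; dx = sigma*sqrt(3*dt) = 0.434871
u = exp(dx) = 1.544763; d = 1/u = 0.647348
p_u = 0.156297, p_m = 0.666667, p_d = 0.177036
Discount per step: exp(-r*dt) = 0.977751
Stock lattice S(k, j) with j the centered position index:
  k=0: S(0,+0) = 11.3900
  k=1: S(1,-1) = 7.3733; S(1,+0) = 11.3900; S(1,+1) = 17.5949
  k=2: S(2,-2) = 4.7731; S(2,-1) = 7.3733; S(2,+0) = 11.3900; S(2,+1) = 17.5949; S(2,+2) = 27.1799
Terminal payoffs V(N, j) = max(K - S_T, 0):
  V(2,-2) = 6.946907; V(2,-1) = 4.346702; V(2,+0) = 0.330000; V(2,+1) = 0.000000; V(2,+2) = 0.000000
Backward induction: V(k, j) = exp(-r*dt) * [p_u * V(k+1, j+1) + p_m * V(k+1, j) + p_d * V(k+1, j-1)]
  V(1,-1) = exp(-r*dt) * [p_u*0.330000 + p_m*4.346702 + p_d*6.946907] = 4.086250
  V(1,+0) = exp(-r*dt) * [p_u*0.000000 + p_m*0.330000 + p_d*4.346702] = 0.967508
  V(1,+1) = exp(-r*dt) * [p_u*0.000000 + p_m*0.000000 + p_d*0.330000] = 0.057122
  V(0,+0) = exp(-r*dt) * [p_u*0.057122 + p_m*0.967508 + p_d*4.086250] = 1.346703


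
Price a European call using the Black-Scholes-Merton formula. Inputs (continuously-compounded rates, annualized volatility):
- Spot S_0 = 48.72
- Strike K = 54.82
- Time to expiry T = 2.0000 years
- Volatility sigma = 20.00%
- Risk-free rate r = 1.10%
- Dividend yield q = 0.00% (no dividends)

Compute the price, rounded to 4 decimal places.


Answer: Price = 3.6272

Derivation:
d1 = (ln(S/K) + (r - q + 0.5*sigma^2) * T) / (sigma * sqrt(T)) = -0.19786781
d2 = d1 - sigma * sqrt(T) = -0.48071052
exp(-rT) = 0.97824024; exp(-qT) = 1.00000000
C = S_0 * exp(-qT) * N(d1) - K * exp(-rT) * N(d2)
N(d1) = 0.42157425; N(d2) = 0.31536113
C = 48.7200 * 1.00000000 * 0.42157425 - 54.8200 * 0.97824024 * 0.31536113 = 3.6272


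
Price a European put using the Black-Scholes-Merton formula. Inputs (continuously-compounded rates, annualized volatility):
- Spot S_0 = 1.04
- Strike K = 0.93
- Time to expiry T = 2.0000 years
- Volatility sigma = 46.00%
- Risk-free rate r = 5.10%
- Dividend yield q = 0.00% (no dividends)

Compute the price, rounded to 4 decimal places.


d1 = (ln(S/K) + (r - q + 0.5*sigma^2) * T) / (sigma * sqrt(T)) = 0.65390684
d2 = d1 - sigma * sqrt(T) = 0.00336860
exp(-rT) = 0.90302955; exp(-qT) = 1.00000000
P = K * exp(-rT) * N(-d2) - S_0 * exp(-qT) * N(-d1)
N(-d1) = 0.25658591; N(-d2) = 0.49865612
P = 0.9300 * 0.90302955 * 0.49865612 - 1.0400 * 1.00000000 * 0.25658591 = 0.1519

Answer: Price = 0.1519


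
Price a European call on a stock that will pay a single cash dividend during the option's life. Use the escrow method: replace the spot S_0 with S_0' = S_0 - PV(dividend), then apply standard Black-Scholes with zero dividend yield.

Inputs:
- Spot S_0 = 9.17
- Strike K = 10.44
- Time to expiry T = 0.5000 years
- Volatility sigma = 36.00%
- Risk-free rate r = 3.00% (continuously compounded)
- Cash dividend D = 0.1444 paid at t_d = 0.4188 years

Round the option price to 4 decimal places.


Answer: Price = 0.4740

Derivation:
PV(D) = D * exp(-r * t_d) = 0.1444 * 0.98751460 = 0.14259711
S_0' = S_0 - PV(D) = 9.1700 - 0.14259711 = 9.02740289
d1 = (ln(S_0'/K) + (r + sigma^2/2)*T) / (sigma*sqrt(T)) = -0.38490126
d2 = d1 - sigma*sqrt(T) = -0.63945970
exp(-rT) = 0.98511194
N(d1) = 0.35015529; N(d2) = 0.26126196
C = S_0' * N(d1) - K * exp(-rT) * N(d2) = 9.02740289 * 0.35015529 - 10.4400 * 0.98511194 * 0.26126196 = 0.4740


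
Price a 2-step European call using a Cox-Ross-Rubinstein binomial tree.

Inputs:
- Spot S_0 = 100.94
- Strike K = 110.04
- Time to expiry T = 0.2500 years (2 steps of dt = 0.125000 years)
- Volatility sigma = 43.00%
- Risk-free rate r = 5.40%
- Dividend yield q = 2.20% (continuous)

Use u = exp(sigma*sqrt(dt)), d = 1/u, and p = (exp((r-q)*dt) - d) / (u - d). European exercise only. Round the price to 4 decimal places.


Answer: Price = V(0,0) = 5.9636

Derivation:
dt = T/N = 0.125000
u = exp(sigma*sqrt(dt)) = 1.164193; d = 1/u = 0.858964
p = (exp((r-q)*dt) - d) / (u - d) = 0.475197
Discount per step: exp(-r*dt) = 0.993273
Stock lattice S(k, i) with i counting down-moves:
  k=0: S(0,0) = 100.9400
  k=1: S(1,0) = 117.5136; S(1,1) = 86.7039
  k=2: S(2,0) = 136.8085; S(2,1) = 100.9400; S(2,2) = 74.4755
Terminal payoffs V(N, i) = max(S_T - K, 0):
  V(2,0) = 26.768508; V(2,1) = 0.000000; V(2,2) = 0.000000
Backward induction: V(k, i) = exp(-r*dt) * [p * V(k+1, i) + (1-p) * V(k+1, i+1)].
  V(1,0) = exp(-r*dt) * [p*26.768508 + (1-p)*0.000000] = 12.634748
  V(1,1) = exp(-r*dt) * [p*0.000000 + (1-p)*0.000000] = 0.000000
  V(0,0) = exp(-r*dt) * [p*12.634748 + (1-p)*0.000000] = 5.963607


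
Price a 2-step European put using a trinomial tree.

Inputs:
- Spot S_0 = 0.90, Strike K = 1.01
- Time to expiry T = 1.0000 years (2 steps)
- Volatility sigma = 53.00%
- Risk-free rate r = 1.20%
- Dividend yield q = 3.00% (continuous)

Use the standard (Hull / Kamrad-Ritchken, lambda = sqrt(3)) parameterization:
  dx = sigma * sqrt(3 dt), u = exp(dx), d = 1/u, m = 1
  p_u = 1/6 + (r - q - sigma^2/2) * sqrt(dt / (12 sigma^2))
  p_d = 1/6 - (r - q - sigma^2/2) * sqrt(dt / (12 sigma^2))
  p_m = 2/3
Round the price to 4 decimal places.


dt = T/N = 0.500000; dx = sigma*sqrt(3*dt) = 0.649115
u = exp(dx) = 1.913846; d = 1/u = 0.522508
p_u = 0.105641, p_m = 0.666667, p_d = 0.227692
Discount per step: exp(-r*dt) = 0.994018
Stock lattice S(k, j) with j the centered position index:
  k=0: S(0,+0) = 0.9000
  k=1: S(1,-1) = 0.4703; S(1,+0) = 0.9000; S(1,+1) = 1.7225
  k=2: S(2,-2) = 0.2457; S(2,-1) = 0.4703; S(2,+0) = 0.9000; S(2,+1) = 1.7225; S(2,+2) = 3.2965
Terminal payoffs V(N, j) = max(K - S_T, 0):
  V(2,-2) = 0.764287; V(2,-1) = 0.539743; V(2,+0) = 0.110000; V(2,+1) = 0.000000; V(2,+2) = 0.000000
Backward induction: V(k, j) = exp(-r*dt) * [p_u * V(k+1, j+1) + p_m * V(k+1, j) + p_d * V(k+1, j-1)]
  V(1,-1) = exp(-r*dt) * [p_u*0.110000 + p_m*0.539743 + p_d*0.764287] = 0.542208
  V(1,+0) = exp(-r*dt) * [p_u*0.000000 + p_m*0.110000 + p_d*0.539743] = 0.195055
  V(1,+1) = exp(-r*dt) * [p_u*0.000000 + p_m*0.000000 + p_d*0.110000] = 0.024896
  V(0,+0) = exp(-r*dt) * [p_u*0.024896 + p_m*0.195055 + p_d*0.542208] = 0.254591

Answer: Price = V(0,0) = 0.2546


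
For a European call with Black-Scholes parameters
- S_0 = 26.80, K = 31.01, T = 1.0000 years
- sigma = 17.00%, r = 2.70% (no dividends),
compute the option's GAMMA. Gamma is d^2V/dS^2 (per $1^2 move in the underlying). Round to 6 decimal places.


d1 = -0.6144579153; d2 = -0.7844579153
phi(d1) = 0.3303119401; exp(-qT) = 1.0000000000; exp(-rT) = 0.9733612415
Gamma = exp(-qT) * phi(d1) / (S * sigma * sqrt(T)) = 1.0000000000 * 0.3303119401 / (26.8000 * 0.1700 * 1.0000000000) = 0.072500

Answer: Gamma = 0.072500


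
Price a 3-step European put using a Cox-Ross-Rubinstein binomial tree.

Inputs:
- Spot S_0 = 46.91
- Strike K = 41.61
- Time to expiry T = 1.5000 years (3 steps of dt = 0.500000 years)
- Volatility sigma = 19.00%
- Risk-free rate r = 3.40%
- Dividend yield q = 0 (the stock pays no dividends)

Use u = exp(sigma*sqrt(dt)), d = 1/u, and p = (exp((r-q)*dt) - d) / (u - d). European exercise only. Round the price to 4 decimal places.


Answer: Price = V(0,0) = 1.2112

Derivation:
dt = T/N = 0.500000
u = exp(sigma*sqrt(dt)) = 1.143793; d = 1/u = 0.874284
p = (exp((r-q)*dt) - d) / (u - d) = 0.530080
Discount per step: exp(-r*dt) = 0.983144
Stock lattice S(k, i) with i counting down-moves:
  k=0: S(0,0) = 46.9100
  k=1: S(1,0) = 53.6553; S(1,1) = 41.0127
  k=2: S(2,0) = 61.3706; S(2,1) = 46.9100; S(2,2) = 35.8567
  k=3: S(3,0) = 70.1953; S(3,1) = 53.6553; S(3,2) = 41.0127; S(3,3) = 31.3489
Terminal payoffs V(N, i) = max(K - S_T, 0):
  V(3,0) = 0.000000; V(3,1) = 0.000000; V(3,2) = 0.597349; V(3,3) = 10.261074
Backward induction: V(k, i) = exp(-r*dt) * [p * V(k+1, i) + (1-p) * V(k+1, i+1)].
  V(2,0) = exp(-r*dt) * [p*0.000000 + (1-p)*0.000000] = 0.000000
  V(2,1) = exp(-r*dt) * [p*0.000000 + (1-p)*0.597349] = 0.275975
  V(2,2) = exp(-r*dt) * [p*0.597349 + (1-p)*10.261074] = 5.051914
  V(1,0) = exp(-r*dt) * [p*0.000000 + (1-p)*0.275975] = 0.127500
  V(1,1) = exp(-r*dt) * [p*0.275975 + (1-p)*5.051914] = 2.477803
  V(0,0) = exp(-r*dt) * [p*0.127500 + (1-p)*2.477803] = 1.211189


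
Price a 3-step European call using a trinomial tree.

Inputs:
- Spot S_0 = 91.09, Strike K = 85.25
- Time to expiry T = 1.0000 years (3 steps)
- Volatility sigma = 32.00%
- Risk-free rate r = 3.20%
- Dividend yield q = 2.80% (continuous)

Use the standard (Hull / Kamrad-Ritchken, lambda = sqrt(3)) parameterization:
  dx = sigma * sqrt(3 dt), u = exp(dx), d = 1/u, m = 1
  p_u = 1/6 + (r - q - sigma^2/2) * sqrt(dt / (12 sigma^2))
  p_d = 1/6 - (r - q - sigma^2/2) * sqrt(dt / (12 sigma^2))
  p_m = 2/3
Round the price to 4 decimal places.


dt = T/N = 0.333333; dx = sigma*sqrt(3*dt) = 0.320000
u = exp(dx) = 1.377128; d = 1/u = 0.726149
p_u = 0.142083, p_m = 0.666667, p_d = 0.191250
Discount per step: exp(-r*dt) = 0.989390
Stock lattice S(k, j) with j the centered position index:
  k=0: S(0,+0) = 91.0900
  k=1: S(1,-1) = 66.1449; S(1,+0) = 91.0900; S(1,+1) = 125.4426
  k=2: S(2,-2) = 48.0311; S(2,-1) = 66.1449; S(2,+0) = 91.0900; S(2,+1) = 125.4426; S(2,+2) = 172.7504
  k=3: S(3,-3) = 34.8777; S(3,-2) = 48.0311; S(3,-1) = 66.1449; S(3,+0) = 91.0900; S(3,+1) = 125.4426; S(3,+2) = 172.7504; S(3,+3) = 237.8994
Terminal payoffs V(N, j) = max(S_T - K, 0):
  V(3,-3) = 0.000000; V(3,-2) = 0.000000; V(3,-1) = 0.000000; V(3,+0) = 5.840000; V(3,+1) = 40.192568; V(3,+2) = 87.500443; V(3,+3) = 152.649432
Backward induction: V(k, j) = exp(-r*dt) * [p_u * V(k+1, j+1) + p_m * V(k+1, j) + p_d * V(k+1, j-1)]
  V(2,-2) = exp(-r*dt) * [p_u*0.000000 + p_m*0.000000 + p_d*0.000000] = 0.000000
  V(2,-1) = exp(-r*dt) * [p_u*5.840000 + p_m*0.000000 + p_d*0.000000] = 0.820963
  V(2,+0) = exp(-r*dt) * [p_u*40.192568 + p_m*5.840000 + p_d*0.000000] = 9.502129
  V(2,+1) = exp(-r*dt) * [p_u*87.500443 + p_m*40.192568 + p_d*5.840000] = 39.916248
  V(2,+2) = exp(-r*dt) * [p_u*152.649432 + p_m*87.500443 + p_d*40.192568] = 86.778803
  V(1,-1) = exp(-r*dt) * [p_u*9.502129 + p_m*0.820963 + p_d*0.000000] = 1.877271
  V(1,+0) = exp(-r*dt) * [p_u*39.916248 + p_m*9.502129 + p_d*0.820963] = 12.034144
  V(1,+1) = exp(-r*dt) * [p_u*86.778803 + p_m*39.916248 + p_d*9.502129] = 40.325495
  V(0,+0) = exp(-r*dt) * [p_u*40.325495 + p_m*12.034144 + p_d*1.877271] = 13.961650

Answer: Price = V(0,0) = 13.9617


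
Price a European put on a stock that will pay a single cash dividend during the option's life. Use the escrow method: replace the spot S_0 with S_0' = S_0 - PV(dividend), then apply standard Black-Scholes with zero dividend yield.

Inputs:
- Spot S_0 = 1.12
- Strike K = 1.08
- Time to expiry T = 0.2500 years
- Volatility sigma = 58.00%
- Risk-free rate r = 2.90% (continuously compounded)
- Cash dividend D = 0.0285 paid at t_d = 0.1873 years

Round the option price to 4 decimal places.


Answer: Price = 0.1152

Derivation:
PV(D) = D * exp(-r * t_d) = 0.0285 * 0.99458303 = 0.02834562
S_0' = S_0 - PV(D) = 1.1200 - 0.02834562 = 1.09165438
d1 = (ln(S_0'/K) + (r + sigma^2/2)*T) / (sigma*sqrt(T)) = 0.20701134
d2 = d1 - sigma*sqrt(T) = -0.08298866
exp(-rT) = 0.99277622
N(-d1) = 0.41800050; N(-d2) = 0.53306972
P = K * exp(-rT) * N(-d2) - S_0' * N(-d1) = 1.0800 * 0.99277622 * 0.53306972 - 1.09165438 * 0.41800050 = 0.1152


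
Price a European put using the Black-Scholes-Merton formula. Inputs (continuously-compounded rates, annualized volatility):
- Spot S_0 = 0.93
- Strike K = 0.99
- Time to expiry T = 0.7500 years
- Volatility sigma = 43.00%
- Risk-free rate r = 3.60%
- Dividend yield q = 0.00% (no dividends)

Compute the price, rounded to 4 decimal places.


d1 = (ln(S/K) + (r - q + 0.5*sigma^2) * T) / (sigma * sqrt(T)) = 0.09081087
d2 = d1 - sigma * sqrt(T) = -0.28158006
exp(-rT) = 0.97336124; exp(-qT) = 1.00000000
P = K * exp(-rT) * N(-d2) - S_0 * exp(-qT) * N(-d1)
N(-d1) = 0.46382144; N(-d2) = 0.61086723
P = 0.9900 * 0.97336124 * 0.61086723 - 0.9300 * 1.00000000 * 0.46382144 = 0.1573

Answer: Price = 0.1573


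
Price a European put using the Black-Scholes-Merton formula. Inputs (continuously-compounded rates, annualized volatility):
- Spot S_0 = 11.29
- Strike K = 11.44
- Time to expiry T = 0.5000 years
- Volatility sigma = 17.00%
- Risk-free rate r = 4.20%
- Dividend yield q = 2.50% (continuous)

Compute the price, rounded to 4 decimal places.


Answer: Price = 0.5623

Derivation:
d1 = (ln(S/K) + (r - q + 0.5*sigma^2) * T) / (sigma * sqrt(T)) = 0.02101681
d2 = d1 - sigma * sqrt(T) = -0.09919134
exp(-rT) = 0.97921896; exp(-qT) = 0.98757780
P = K * exp(-rT) * N(-d2) - S_0 * exp(-qT) * N(-d1)
N(-d1) = 0.49161612; N(-d2) = 0.53950682
P = 11.4400 * 0.97921896 * 0.53950682 - 11.2900 * 0.98757780 * 0.49161612 = 0.5623


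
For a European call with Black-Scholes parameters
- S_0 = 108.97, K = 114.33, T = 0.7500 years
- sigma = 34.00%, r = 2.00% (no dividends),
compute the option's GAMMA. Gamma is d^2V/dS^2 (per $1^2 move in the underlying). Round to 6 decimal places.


Answer: Gamma = 0.012426

Derivation:
d1 = 0.0350947844; d2 = -0.2593538529
phi(d1) = 0.3986966786; exp(-qT) = 1.0000000000; exp(-rT) = 0.9851119396
Gamma = exp(-qT) * phi(d1) / (S * sigma * sqrt(T)) = 1.0000000000 * 0.3986966786 / (108.9700 * 0.3400 * 0.8660254038) = 0.012426


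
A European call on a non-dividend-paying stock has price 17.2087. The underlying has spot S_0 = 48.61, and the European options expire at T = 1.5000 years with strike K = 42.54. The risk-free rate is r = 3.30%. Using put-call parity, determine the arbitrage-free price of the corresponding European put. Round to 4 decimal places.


Put-call parity: C - P = S_0 * exp(-qT) - K * exp(-rT).
S_0 * exp(-qT) = 48.6100 * 1.00000000 = 48.61000000
K * exp(-rT) = 42.5400 * 0.95170516 = 40.48553743
P = C - S*exp(-qT) + K*exp(-rT)
P = 17.2087 - 48.61000000 + 40.48553743 = 9.0842

Answer: Put price = 9.0842


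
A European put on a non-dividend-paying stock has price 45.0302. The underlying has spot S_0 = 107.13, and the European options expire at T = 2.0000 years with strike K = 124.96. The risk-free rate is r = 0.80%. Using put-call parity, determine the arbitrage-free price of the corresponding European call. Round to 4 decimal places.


Answer: Call price = 29.1837

Derivation:
Put-call parity: C - P = S_0 * exp(-qT) - K * exp(-rT).
S_0 * exp(-qT) = 107.1300 * 1.00000000 = 107.13000000
K * exp(-rT) = 124.9600 * 0.98412732 = 122.97654991
C = P + S*exp(-qT) - K*exp(-rT)
C = 45.0302 + 107.13000000 - 122.97654991 = 29.1837


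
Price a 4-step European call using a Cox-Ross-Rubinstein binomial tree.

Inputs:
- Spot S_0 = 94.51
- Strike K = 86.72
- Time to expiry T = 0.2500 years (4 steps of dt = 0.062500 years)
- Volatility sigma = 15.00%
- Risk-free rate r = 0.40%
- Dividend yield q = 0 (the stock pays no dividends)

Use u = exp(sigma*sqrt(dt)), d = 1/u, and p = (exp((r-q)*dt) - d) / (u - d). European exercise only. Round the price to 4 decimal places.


dt = T/N = 0.062500
u = exp(sigma*sqrt(dt)) = 1.038212; d = 1/u = 0.963194
p = (exp((r-q)*dt) - d) / (u - d) = 0.493959
Discount per step: exp(-r*dt) = 0.999750
Stock lattice S(k, i) with i counting down-moves:
  k=0: S(0,0) = 94.5100
  k=1: S(1,0) = 98.1214; S(1,1) = 91.0315
  k=2: S(2,0) = 101.8708; S(2,1) = 94.5100; S(2,2) = 87.6810
  k=3: S(3,0) = 105.7635; S(3,1) = 98.1214; S(3,2) = 91.0315; S(3,3) = 84.4539
  k=4: S(4,0) = 109.8050; S(4,1) = 101.8708; S(4,2) = 94.5100; S(4,3) = 87.6810; S(4,4) = 81.3455
Terminal payoffs V(N, i) = max(S_T - K, 0):
  V(4,0) = 23.084954; V(4,1) = 15.150831; V(4,2) = 7.790000; V(4,3) = 0.961037; V(4,4) = 0.000000
Backward induction: V(k, i) = exp(-r*dt) * [p * V(k+1, i) + (1-p) * V(k+1, i+1)].
  V(3,0) = exp(-r*dt) * [p*23.084954 + (1-p)*15.150831] = 19.065196
  V(3,1) = exp(-r*dt) * [p*15.150831 + (1-p)*7.790000] = 11.423093
  V(3,2) = exp(-r*dt) * [p*7.790000 + (1-p)*0.961037] = 4.333182
  V(3,3) = exp(-r*dt) * [p*0.961037 + (1-p)*0.000000] = 0.474594
  V(2,0) = exp(-r*dt) * [p*19.065196 + (1-p)*11.423093] = 15.194180
  V(2,1) = exp(-r*dt) * [p*11.423093 + (1-p)*4.333182] = 7.833349
  V(2,2) = exp(-r*dt) * [p*4.333182 + (1-p)*0.474594] = 2.379983
  V(1,0) = exp(-r*dt) * [p*15.194180 + (1-p)*7.833349] = 11.466431
  V(1,1) = exp(-r*dt) * [p*7.833349 + (1-p)*2.379983] = 5.072455
  V(0,0) = exp(-r*dt) * [p*11.466431 + (1-p)*5.072455] = 8.228760

Answer: Price = V(0,0) = 8.2288


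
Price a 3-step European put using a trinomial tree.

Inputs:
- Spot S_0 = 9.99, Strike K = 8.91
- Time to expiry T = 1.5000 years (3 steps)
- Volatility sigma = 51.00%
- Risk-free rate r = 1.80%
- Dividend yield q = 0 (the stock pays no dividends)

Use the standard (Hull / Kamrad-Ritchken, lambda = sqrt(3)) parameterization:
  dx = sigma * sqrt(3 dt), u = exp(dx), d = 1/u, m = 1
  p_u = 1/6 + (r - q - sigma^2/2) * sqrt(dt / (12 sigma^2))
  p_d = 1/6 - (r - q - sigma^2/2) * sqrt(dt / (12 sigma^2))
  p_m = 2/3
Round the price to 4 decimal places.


Answer: Price = V(0,0) = 1.6286

Derivation:
dt = T/N = 0.500000; dx = sigma*sqrt(3*dt) = 0.624620
u = exp(dx) = 1.867536; d = 1/u = 0.535465
p_u = 0.121819, p_m = 0.666667, p_d = 0.211514
Discount per step: exp(-r*dt) = 0.991040
Stock lattice S(k, j) with j the centered position index:
  k=0: S(0,+0) = 9.9900
  k=1: S(1,-1) = 5.3493; S(1,+0) = 9.9900; S(1,+1) = 18.6567
  k=2: S(2,-2) = 2.8644; S(2,-1) = 5.3493; S(2,+0) = 9.9900; S(2,+1) = 18.6567; S(2,+2) = 34.8420
  k=3: S(3,-3) = 1.5338; S(3,-2) = 2.8644; S(3,-1) = 5.3493; S(3,+0) = 9.9900; S(3,+1) = 18.6567; S(3,+2) = 34.8420; S(3,+3) = 65.0687
Terminal payoffs V(N, j) = max(K - S_T, 0):
  V(3,-3) = 7.376236; V(3,-2) = 6.045640; V(3,-1) = 3.560705; V(3,+0) = 0.000000; V(3,+1) = 0.000000; V(3,+2) = 0.000000; V(3,+3) = 0.000000
Backward induction: V(k, j) = exp(-r*dt) * [p_u * V(k+1, j+1) + p_m * V(k+1, j) + p_d * V(k+1, j-1)]
  V(2,-2) = exp(-r*dt) * [p_u*3.560705 + p_m*6.045640 + p_d*7.376236] = 5.970391
  V(2,-1) = exp(-r*dt) * [p_u*0.000000 + p_m*3.560705 + p_d*6.045640] = 3.619815
  V(2,+0) = exp(-r*dt) * [p_u*0.000000 + p_m*0.000000 + p_d*3.560705] = 0.746391
  V(2,+1) = exp(-r*dt) * [p_u*0.000000 + p_m*0.000000 + p_d*0.000000] = 0.000000
  V(2,+2) = exp(-r*dt) * [p_u*0.000000 + p_m*0.000000 + p_d*0.000000] = 0.000000
  V(1,-1) = exp(-r*dt) * [p_u*0.746391 + p_m*3.619815 + p_d*5.970391] = 3.733206
  V(1,+0) = exp(-r*dt) * [p_u*0.000000 + p_m*0.746391 + p_d*3.619815] = 1.251917
  V(1,+1) = exp(-r*dt) * [p_u*0.000000 + p_m*0.000000 + p_d*0.746391] = 0.156458
  V(0,+0) = exp(-r*dt) * [p_u*0.156458 + p_m*1.251917 + p_d*3.733206] = 1.628573


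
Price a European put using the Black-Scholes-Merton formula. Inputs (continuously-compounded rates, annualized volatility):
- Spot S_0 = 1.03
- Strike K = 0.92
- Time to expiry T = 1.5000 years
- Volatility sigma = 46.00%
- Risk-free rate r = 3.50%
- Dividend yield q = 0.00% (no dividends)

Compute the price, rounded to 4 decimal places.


d1 = (ln(S/K) + (r - q + 0.5*sigma^2) * T) / (sigma * sqrt(T)) = 0.57534682
d2 = d1 - sigma * sqrt(T) = 0.01196418
exp(-rT) = 0.94885432; exp(-qT) = 1.00000000
P = K * exp(-rT) * N(-d2) - S_0 * exp(-qT) * N(-d1)
N(-d1) = 0.28252838; N(-d2) = 0.49522710
P = 0.9200 * 0.94885432 * 0.49522710 - 1.0300 * 1.00000000 * 0.28252838 = 0.1413

Answer: Price = 0.1413


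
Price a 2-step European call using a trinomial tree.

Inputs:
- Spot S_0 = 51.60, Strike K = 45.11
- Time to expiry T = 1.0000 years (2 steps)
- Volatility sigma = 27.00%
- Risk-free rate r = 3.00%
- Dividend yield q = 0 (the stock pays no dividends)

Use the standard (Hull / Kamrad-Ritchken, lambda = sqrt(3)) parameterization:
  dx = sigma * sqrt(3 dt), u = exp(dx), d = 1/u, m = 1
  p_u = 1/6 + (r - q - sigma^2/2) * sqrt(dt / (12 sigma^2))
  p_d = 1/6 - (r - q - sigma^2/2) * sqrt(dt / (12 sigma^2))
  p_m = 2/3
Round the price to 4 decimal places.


Answer: Price = V(0,0) = 10.1346

Derivation:
dt = T/N = 0.500000; dx = sigma*sqrt(3*dt) = 0.330681
u = exp(dx) = 1.391916; d = 1/u = 0.718434
p_u = 0.161790, p_m = 0.666667, p_d = 0.171543
Discount per step: exp(-r*dt) = 0.985112
Stock lattice S(k, j) with j the centered position index:
  k=0: S(0,+0) = 51.6000
  k=1: S(1,-1) = 37.0712; S(1,+0) = 51.6000; S(1,+1) = 71.8229
  k=2: S(2,-2) = 26.6332; S(2,-1) = 37.0712; S(2,+0) = 51.6000; S(2,+1) = 71.8229; S(2,+2) = 99.9714
Terminal payoffs V(N, j) = max(S_T - K, 0):
  V(2,-2) = 0.000000; V(2,-1) = 0.000000; V(2,+0) = 6.490000; V(2,+1) = 26.712858; V(2,+2) = 54.861376
Backward induction: V(k, j) = exp(-r*dt) * [p_u * V(k+1, j+1) + p_m * V(k+1, j) + p_d * V(k+1, j-1)]
  V(1,-1) = exp(-r*dt) * [p_u*6.490000 + p_m*0.000000 + p_d*0.000000] = 1.034387
  V(1,+0) = exp(-r*dt) * [p_u*26.712858 + p_m*6.490000 + p_d*0.000000] = 8.519790
  V(1,+1) = exp(-r*dt) * [p_u*54.861376 + p_m*26.712858 + p_d*6.490000] = 27.384071
  V(0,+0) = exp(-r*dt) * [p_u*27.384071 + p_m*8.519790 + p_d*1.034387] = 10.134615


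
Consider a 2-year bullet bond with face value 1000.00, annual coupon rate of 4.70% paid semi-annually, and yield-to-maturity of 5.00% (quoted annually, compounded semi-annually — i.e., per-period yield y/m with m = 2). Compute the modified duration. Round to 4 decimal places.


Answer: Modified duration = 1.8848

Derivation:
Coupon per period c = face * coupon_rate / m = 23.500000
Periods per year m = 2; per-period yield y/m = 0.025000
Number of cashflows N = 4
Cashflows (t years, CF_t, discount factor 1/(1+y/m)^(m*t), PV):
  t = 0.5000: CF_t = 23.500000, DF = 0.975610, PV = 22.926829
  t = 1.0000: CF_t = 23.500000, DF = 0.951814, PV = 22.367638
  t = 1.5000: CF_t = 23.500000, DF = 0.928599, PV = 21.822086
  t = 2.0000: CF_t = 1023.500000, DF = 0.905951, PV = 927.240485
Price P = sum_t PV_t = 994.357039
First compute Macaulay numerator sum_t t * PV_t:
  t * PV_t at t = 0.5000: 11.463415
  t * PV_t at t = 1.0000: 22.367638
  t * PV_t at t = 1.5000: 32.733129
  t * PV_t at t = 2.0000: 1854.480970
Macaulay duration D = 1921.045152 / 994.357039 = 1.931947
Modified duration = D / (1 + y/m) = 1.931947 / (1 + 0.025000) = 1.884826


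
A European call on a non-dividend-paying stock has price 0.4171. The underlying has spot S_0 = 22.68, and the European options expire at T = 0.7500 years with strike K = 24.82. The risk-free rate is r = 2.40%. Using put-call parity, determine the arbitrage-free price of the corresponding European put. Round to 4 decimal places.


Answer: Put price = 2.1143

Derivation:
Put-call parity: C - P = S_0 * exp(-qT) - K * exp(-rT).
S_0 * exp(-qT) = 22.6800 * 1.00000000 = 22.68000000
K * exp(-rT) = 24.8200 * 0.98216103 = 24.37723682
P = C - S*exp(-qT) + K*exp(-rT)
P = 0.4171 - 22.68000000 + 24.37723682 = 2.1143


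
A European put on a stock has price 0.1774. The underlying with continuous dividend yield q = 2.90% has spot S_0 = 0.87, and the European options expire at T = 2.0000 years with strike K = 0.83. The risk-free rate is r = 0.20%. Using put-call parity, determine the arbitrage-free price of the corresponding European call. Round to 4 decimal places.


Answer: Call price = 0.1717

Derivation:
Put-call parity: C - P = S_0 * exp(-qT) - K * exp(-rT).
S_0 * exp(-qT) = 0.8700 * 0.94364995 = 0.82097545
K * exp(-rT) = 0.8300 * 0.99600799 = 0.82668663
C = P + S*exp(-qT) - K*exp(-rT)
C = 0.1774 + 0.82097545 - 0.82668663 = 0.1717


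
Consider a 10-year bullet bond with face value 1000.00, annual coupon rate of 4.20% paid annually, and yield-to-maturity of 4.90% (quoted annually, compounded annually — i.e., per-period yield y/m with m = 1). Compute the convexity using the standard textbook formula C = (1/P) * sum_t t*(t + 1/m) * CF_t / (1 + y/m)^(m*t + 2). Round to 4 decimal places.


Coupon per period c = face * coupon_rate / m = 42.000000
Periods per year m = 1; per-period yield y/m = 0.049000
Number of cashflows N = 10
Cashflows (t years, CF_t, discount factor 1/(1+y/m)^(m*t), PV):
  t = 1.0000: CF_t = 42.000000, DF = 0.953289, PV = 40.038132
  t = 2.0000: CF_t = 42.000000, DF = 0.908760, PV = 38.167904
  t = 3.0000: CF_t = 42.000000, DF = 0.866310, PV = 36.385037
  t = 4.0000: CF_t = 42.000000, DF = 0.825844, PV = 34.685450
  t = 5.0000: CF_t = 42.000000, DF = 0.787268, PV = 33.065253
  t = 6.0000: CF_t = 42.000000, DF = 0.750494, PV = 31.520737
  t = 7.0000: CF_t = 42.000000, DF = 0.715437, PV = 30.048367
  t = 8.0000: CF_t = 42.000000, DF = 0.682018, PV = 28.644773
  t = 9.0000: CF_t = 42.000000, DF = 0.650161, PV = 27.306743
  t = 10.0000: CF_t = 1042.000000, DF = 0.619791, PV = 645.822003
Price P = sum_t PV_t = 945.684399
Convexity numerator sum_t t*(t + 1/m) * CF_t / (1+y/m)^(m*t + 2):
  t = 1.0000: term = 72.770075
  t = 2.0000: term = 208.112702
  t = 3.0000: term = 396.783035
  t = 4.0000: term = 630.414737
  t = 5.0000: term = 901.451006
  t = 6.0000: term = 1203.080466
  t = 7.0000: term = 1529.177586
  t = 8.0000: term = 1874.247348
  t = 9.0000: term = 2233.373865
  t = 10.0000: term = 64558.665700
Convexity = (1/P) * sum = 73608.076519 / 945.684399 = 77.835773

Answer: Convexity = 77.8358


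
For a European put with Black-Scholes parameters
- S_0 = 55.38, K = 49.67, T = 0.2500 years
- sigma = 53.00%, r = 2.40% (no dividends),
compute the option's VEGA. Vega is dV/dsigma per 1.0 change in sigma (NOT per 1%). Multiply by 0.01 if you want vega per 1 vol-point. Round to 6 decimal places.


d1 = 0.5657731646; d2 = 0.3007731646
phi(d1) = 0.3399393124; exp(-qT) = 1.0000000000; exp(-rT) = 0.9940179641
Vega = S * exp(-qT) * phi(d1) * sqrt(T) = 55.3800 * 1.0000000000 * 0.3399393124 * 0.5000000000 = 9.412920

Answer: Vega = 9.412920


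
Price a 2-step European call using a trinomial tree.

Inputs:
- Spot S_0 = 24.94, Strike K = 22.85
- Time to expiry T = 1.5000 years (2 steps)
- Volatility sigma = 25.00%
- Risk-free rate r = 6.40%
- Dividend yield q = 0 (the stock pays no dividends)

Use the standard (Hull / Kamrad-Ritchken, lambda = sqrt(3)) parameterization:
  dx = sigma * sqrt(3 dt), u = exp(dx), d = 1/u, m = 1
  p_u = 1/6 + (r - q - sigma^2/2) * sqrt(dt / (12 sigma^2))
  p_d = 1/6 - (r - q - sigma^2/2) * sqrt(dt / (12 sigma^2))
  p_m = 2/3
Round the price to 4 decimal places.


Answer: Price = V(0,0) = 5.2730

Derivation:
dt = T/N = 0.750000; dx = sigma*sqrt(3*dt) = 0.375000
u = exp(dx) = 1.454991; d = 1/u = 0.687289
p_u = 0.199417, p_m = 0.666667, p_d = 0.133917
Discount per step: exp(-r*dt) = 0.953134
Stock lattice S(k, j) with j the centered position index:
  k=0: S(0,+0) = 24.9400
  k=1: S(1,-1) = 17.1410; S(1,+0) = 24.9400; S(1,+1) = 36.2875
  k=2: S(2,-2) = 11.7808; S(2,-1) = 17.1410; S(2,+0) = 24.9400; S(2,+1) = 36.2875; S(2,+2) = 52.7980
Terminal payoffs V(N, j) = max(S_T - K, 0):
  V(2,-2) = 0.000000; V(2,-1) = 0.000000; V(2,+0) = 2.090000; V(2,+1) = 13.437486; V(2,+2) = 29.947980
Backward induction: V(k, j) = exp(-r*dt) * [p_u * V(k+1, j+1) + p_m * V(k+1, j) + p_d * V(k+1, j-1)]
  V(1,-1) = exp(-r*dt) * [p_u*2.090000 + p_m*0.000000 + p_d*0.000000] = 0.397248
  V(1,+0) = exp(-r*dt) * [p_u*13.437486 + p_m*2.090000 + p_d*0.000000] = 3.882106
  V(1,+1) = exp(-r*dt) * [p_u*29.947980 + p_m*13.437486 + p_d*2.090000] = 14.497485
  V(0,+0) = exp(-r*dt) * [p_u*14.497485 + p_m*3.882106 + p_d*0.397248] = 5.273031


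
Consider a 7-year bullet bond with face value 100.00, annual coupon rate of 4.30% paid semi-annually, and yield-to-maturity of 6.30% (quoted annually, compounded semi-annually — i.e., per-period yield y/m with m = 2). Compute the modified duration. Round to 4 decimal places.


Coupon per period c = face * coupon_rate / m = 2.150000
Periods per year m = 2; per-period yield y/m = 0.031500
Number of cashflows N = 14
Cashflows (t years, CF_t, discount factor 1/(1+y/m)^(m*t), PV):
  t = 0.5000: CF_t = 2.150000, DF = 0.969462, PV = 2.084343
  t = 1.0000: CF_t = 2.150000, DF = 0.939856, PV = 2.020691
  t = 1.5000: CF_t = 2.150000, DF = 0.911155, PV = 1.958983
  t = 2.0000: CF_t = 2.150000, DF = 0.883330, PV = 1.899160
  t = 2.5000: CF_t = 2.150000, DF = 0.856355, PV = 1.841163
  t = 3.0000: CF_t = 2.150000, DF = 0.830204, PV = 1.784938
  t = 3.5000: CF_t = 2.150000, DF = 0.804851, PV = 1.730429
  t = 4.0000: CF_t = 2.150000, DF = 0.780272, PV = 1.677585
  t = 4.5000: CF_t = 2.150000, DF = 0.756444, PV = 1.626355
  t = 5.0000: CF_t = 2.150000, DF = 0.733344, PV = 1.576689
  t = 5.5000: CF_t = 2.150000, DF = 0.710949, PV = 1.528540
  t = 6.0000: CF_t = 2.150000, DF = 0.689238, PV = 1.481862
  t = 6.5000: CF_t = 2.150000, DF = 0.668190, PV = 1.436609
  t = 7.0000: CF_t = 102.150000, DF = 0.647785, PV = 66.171216
Price P = sum_t PV_t = 88.818565
First compute Macaulay numerator sum_t t * PV_t:
  t * PV_t at t = 0.5000: 1.042172
  t * PV_t at t = 1.0000: 2.020691
  t * PV_t at t = 1.5000: 2.938475
  t * PV_t at t = 2.0000: 3.798320
  t * PV_t at t = 2.5000: 4.602908
  t * PV_t at t = 3.0000: 5.354813
  t * PV_t at t = 3.5000: 6.056502
  t * PV_t at t = 4.0000: 6.710341
  t * PV_t at t = 4.5000: 7.318598
  t * PV_t at t = 5.0000: 7.883447
  t * PV_t at t = 5.5000: 8.406972
  t * PV_t at t = 6.0000: 8.891170
  t * PV_t at t = 6.5000: 9.337955
  t * PV_t at t = 7.0000: 463.198515
Macaulay duration D = 537.560880 / 88.818565 = 6.052348
Modified duration = D / (1 + y/m) = 6.052348 / (1 + 0.031500) = 5.867521

Answer: Modified duration = 5.8675


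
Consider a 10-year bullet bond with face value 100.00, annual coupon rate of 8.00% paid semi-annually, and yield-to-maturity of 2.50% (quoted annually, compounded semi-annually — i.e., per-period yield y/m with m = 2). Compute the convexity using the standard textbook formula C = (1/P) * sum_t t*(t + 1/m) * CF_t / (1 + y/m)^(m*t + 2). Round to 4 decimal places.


Coupon per period c = face * coupon_rate / m = 4.000000
Periods per year m = 2; per-period yield y/m = 0.012500
Number of cashflows N = 20
Cashflows (t years, CF_t, discount factor 1/(1+y/m)^(m*t), PV):
  t = 0.5000: CF_t = 4.000000, DF = 0.987654, PV = 3.950617
  t = 1.0000: CF_t = 4.000000, DF = 0.975461, PV = 3.901844
  t = 1.5000: CF_t = 4.000000, DF = 0.963418, PV = 3.853673
  t = 2.0000: CF_t = 4.000000, DF = 0.951524, PV = 3.806097
  t = 2.5000: CF_t = 4.000000, DF = 0.939777, PV = 3.759108
  t = 3.0000: CF_t = 4.000000, DF = 0.928175, PV = 3.712700
  t = 3.5000: CF_t = 4.000000, DF = 0.916716, PV = 3.666864
  t = 4.0000: CF_t = 4.000000, DF = 0.905398, PV = 3.621594
  t = 4.5000: CF_t = 4.000000, DF = 0.894221, PV = 3.576883
  t = 5.0000: CF_t = 4.000000, DF = 0.883181, PV = 3.532724
  t = 5.5000: CF_t = 4.000000, DF = 0.872277, PV = 3.489110
  t = 6.0000: CF_t = 4.000000, DF = 0.861509, PV = 3.446034
  t = 6.5000: CF_t = 4.000000, DF = 0.850873, PV = 3.403491
  t = 7.0000: CF_t = 4.000000, DF = 0.840368, PV = 3.361472
  t = 7.5000: CF_t = 4.000000, DF = 0.829993, PV = 3.319973
  t = 8.0000: CF_t = 4.000000, DF = 0.819746, PV = 3.278985
  t = 8.5000: CF_t = 4.000000, DF = 0.809626, PV = 3.238504
  t = 9.0000: CF_t = 4.000000, DF = 0.799631, PV = 3.198523
  t = 9.5000: CF_t = 4.000000, DF = 0.789759, PV = 3.159035
  t = 10.0000: CF_t = 104.000000, DF = 0.780009, PV = 81.120889
Price P = sum_t PV_t = 148.398119
Convexity numerator sum_t t*(t + 1/m) * CF_t / (1+y/m)^(m*t + 2):
  t = 0.5000: term = 1.926837
  t = 1.0000: term = 5.709146
  t = 1.5000: term = 11.277325
  t = 2.0000: term = 18.563498
  t = 2.5000: term = 27.501478
  t = 3.0000: term = 38.026735
  t = 3.5000: term = 50.076359
  t = 4.0000: term = 63.589027
  t = 4.5000: term = 78.504971
  t = 5.0000: term = 94.765946
  t = 5.5000: term = 112.315195
  t = 6.0000: term = 131.097422
  t = 6.5000: term = 151.058758
  t = 7.0000: term = 172.146733
  t = 7.5000: term = 194.310245
  t = 8.0000: term = 217.499534
  t = 8.5000: term = 241.666148
  t = 9.0000: term = 266.762924
  t = 9.5000: term = 292.743949
  t = 10.0000: term = 8308.678163
Convexity = (1/P) * sum = 10478.220390 / 148.398119 = 70.608849

Answer: Convexity = 70.6088


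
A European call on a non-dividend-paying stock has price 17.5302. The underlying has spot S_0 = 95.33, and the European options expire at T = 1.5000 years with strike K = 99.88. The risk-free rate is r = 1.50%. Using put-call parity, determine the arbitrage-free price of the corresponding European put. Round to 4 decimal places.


Answer: Put price = 19.8580

Derivation:
Put-call parity: C - P = S_0 * exp(-qT) - K * exp(-rT).
S_0 * exp(-qT) = 95.3300 * 1.00000000 = 95.33000000
K * exp(-rT) = 99.8800 * 0.97775124 = 97.65779357
P = C - S*exp(-qT) + K*exp(-rT)
P = 17.5302 - 95.33000000 + 97.65779357 = 19.8580


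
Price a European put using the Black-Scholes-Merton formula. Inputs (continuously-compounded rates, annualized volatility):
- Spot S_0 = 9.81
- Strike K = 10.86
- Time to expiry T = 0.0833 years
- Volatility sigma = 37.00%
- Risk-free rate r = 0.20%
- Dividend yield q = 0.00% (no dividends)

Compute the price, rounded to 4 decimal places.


d1 = (ln(S/K) + (r - q + 0.5*sigma^2) * T) / (sigma * sqrt(T)) = -0.89724655
d2 = d1 - sigma * sqrt(T) = -1.00403499
exp(-rT) = 0.99983341; exp(-qT) = 1.00000000
P = K * exp(-rT) * N(-d2) - S_0 * exp(-qT) * N(-d1)
N(-d1) = 0.81520632; N(-d2) = 0.84231913
P = 10.8600 * 0.99983341 * 0.84231913 - 9.8100 * 1.00000000 * 0.81520632 = 1.1489

Answer: Price = 1.1489


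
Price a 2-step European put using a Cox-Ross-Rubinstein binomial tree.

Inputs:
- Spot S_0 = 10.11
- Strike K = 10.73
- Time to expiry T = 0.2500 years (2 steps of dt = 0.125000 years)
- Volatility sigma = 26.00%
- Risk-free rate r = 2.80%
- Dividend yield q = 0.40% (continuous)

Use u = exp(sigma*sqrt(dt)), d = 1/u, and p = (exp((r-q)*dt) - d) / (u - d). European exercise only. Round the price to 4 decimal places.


Answer: Price = V(0,0) = 0.8986

Derivation:
dt = T/N = 0.125000
u = exp(sigma*sqrt(dt)) = 1.096281; d = 1/u = 0.912175
p = (exp((r-q)*dt) - d) / (u - d) = 0.493355
Discount per step: exp(-r*dt) = 0.996506
Stock lattice S(k, i) with i counting down-moves:
  k=0: S(0,0) = 10.1100
  k=1: S(1,0) = 11.0834; S(1,1) = 9.2221
  k=2: S(2,0) = 12.1505; S(2,1) = 10.1100; S(2,2) = 8.4122
Terminal payoffs V(N, i) = max(K - S_T, 0):
  V(2,0) = 0.000000; V(2,1) = 0.620000; V(2,2) = 2.317848
Backward induction: V(k, i) = exp(-r*dt) * [p * V(k+1, i) + (1-p) * V(k+1, i+1)].
  V(1,0) = exp(-r*dt) * [p*0.000000 + (1-p)*0.620000] = 0.313023
  V(1,1) = exp(-r*dt) * [p*0.620000 + (1-p)*2.317848] = 1.475036
  V(0,0) = exp(-r*dt) * [p*0.313023 + (1-p)*1.475036] = 0.898601


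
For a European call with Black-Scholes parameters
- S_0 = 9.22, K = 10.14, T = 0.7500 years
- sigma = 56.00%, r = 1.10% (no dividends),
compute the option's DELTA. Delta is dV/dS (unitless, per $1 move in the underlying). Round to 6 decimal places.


Answer: Delta = 0.525268

Derivation:
d1 = 0.0633787071; d2 = -0.4215955191
phi(d1) = 0.3981418367; exp(-qT) = 1.0000000000; exp(-rT) = 0.9917839379
N(d1) = 0.5252675288
Delta = exp(-qT) * N(d1) = 1.0000000000 * 0.5252675288 = 0.525268


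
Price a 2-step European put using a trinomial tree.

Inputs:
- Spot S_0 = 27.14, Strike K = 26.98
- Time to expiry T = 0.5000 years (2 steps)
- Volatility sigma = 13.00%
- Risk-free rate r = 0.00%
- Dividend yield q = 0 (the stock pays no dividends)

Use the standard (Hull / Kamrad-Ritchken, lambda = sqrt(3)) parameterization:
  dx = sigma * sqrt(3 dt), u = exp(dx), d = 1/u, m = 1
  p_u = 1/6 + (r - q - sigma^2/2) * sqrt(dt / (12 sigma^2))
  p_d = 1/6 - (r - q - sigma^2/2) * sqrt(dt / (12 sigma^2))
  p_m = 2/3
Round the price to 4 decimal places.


Answer: Price = V(0,0) = 0.8054

Derivation:
dt = T/N = 0.250000; dx = sigma*sqrt(3*dt) = 0.112583
u = exp(dx) = 1.119165; d = 1/u = 0.893523
p_u = 0.157285, p_m = 0.666667, p_d = 0.176049
Discount per step: exp(-r*dt) = 1.000000
Stock lattice S(k, j) with j the centered position index:
  k=0: S(0,+0) = 27.1400
  k=1: S(1,-1) = 24.2502; S(1,+0) = 27.1400; S(1,+1) = 30.3742
  k=2: S(2,-2) = 21.6681; S(2,-1) = 24.2502; S(2,+0) = 27.1400; S(2,+1) = 30.3742; S(2,+2) = 33.9937
Terminal payoffs V(N, j) = max(K - S_T, 0):
  V(2,-2) = 5.311880; V(2,-1) = 2.729788; V(2,+0) = 0.000000; V(2,+1) = 0.000000; V(2,+2) = 0.000000
Backward induction: V(k, j) = exp(-r*dt) * [p_u * V(k+1, j+1) + p_m * V(k+1, j) + p_d * V(k+1, j-1)]
  V(1,-1) = exp(-r*dt) * [p_u*0.000000 + p_m*2.729788 + p_d*5.311880] = 2.755008
  V(1,+0) = exp(-r*dt) * [p_u*0.000000 + p_m*0.000000 + p_d*2.729788] = 0.480575
  V(1,+1) = exp(-r*dt) * [p_u*0.000000 + p_m*0.000000 + p_d*0.000000] = 0.000000
  V(0,+0) = exp(-r*dt) * [p_u*0.000000 + p_m*0.480575 + p_d*2.755008] = 0.805399
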